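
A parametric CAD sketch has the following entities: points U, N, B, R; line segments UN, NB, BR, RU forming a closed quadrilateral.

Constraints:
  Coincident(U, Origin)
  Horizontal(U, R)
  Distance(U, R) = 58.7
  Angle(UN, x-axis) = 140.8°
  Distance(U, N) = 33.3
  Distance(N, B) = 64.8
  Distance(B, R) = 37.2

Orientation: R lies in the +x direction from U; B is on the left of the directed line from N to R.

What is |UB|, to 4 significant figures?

49.24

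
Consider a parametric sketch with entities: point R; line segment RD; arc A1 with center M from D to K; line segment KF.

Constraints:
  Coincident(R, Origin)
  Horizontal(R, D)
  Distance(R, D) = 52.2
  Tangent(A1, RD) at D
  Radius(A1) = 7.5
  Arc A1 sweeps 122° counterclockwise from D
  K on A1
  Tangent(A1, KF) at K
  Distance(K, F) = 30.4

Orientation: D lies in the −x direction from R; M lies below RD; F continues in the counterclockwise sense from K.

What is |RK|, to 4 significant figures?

59.67

R is at the origin; RD is horizontal with |RD| = 52.2 and D on the −x side, so D = (-52.20, 0.000). Since A1 is tangent to RD there, MD ⟂ RD, so M = D + (0, -7.5) = (-52.20, -7.500). On A1, D sits at bearing 90° from M; a 122° counterclockwise sweep puts K at bearing 212°, so K = M + 7.5·(cos 212°, sin 212°) = (-58.56, -11.47). Then |RK| = |K − R| = 59.67.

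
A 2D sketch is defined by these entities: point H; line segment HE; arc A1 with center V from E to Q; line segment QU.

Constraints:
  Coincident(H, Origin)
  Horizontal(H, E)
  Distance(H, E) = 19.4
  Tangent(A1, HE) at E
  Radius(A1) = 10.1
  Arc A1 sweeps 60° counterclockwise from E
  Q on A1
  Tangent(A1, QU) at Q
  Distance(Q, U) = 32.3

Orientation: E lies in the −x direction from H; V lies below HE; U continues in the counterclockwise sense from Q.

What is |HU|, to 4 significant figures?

55.25

H is at the origin; H and E share the same y with |HE| = 19.4 and E on the −x side, so E = (-19.40, 0.000). Tangency of A1 to HE means the radius VE is perpendicular to HE, so V = E + (0, -10.1) = (-19.40, -10.10). On A1, E sits at bearing 90° from V; a 60° counterclockwise sweep puts Q at bearing 150°, so Q = V + 10.1·(cos 150°, sin 150°) = (-28.15, -5.050). Tangency of A1 to QU means the radius VQ is perpendicular to QU, so QU runs along (−sin 150°, cos 150°); with |QU| = 32.3, U = (-44.30, -33.02). Then |HU| = |U − H| = 55.25.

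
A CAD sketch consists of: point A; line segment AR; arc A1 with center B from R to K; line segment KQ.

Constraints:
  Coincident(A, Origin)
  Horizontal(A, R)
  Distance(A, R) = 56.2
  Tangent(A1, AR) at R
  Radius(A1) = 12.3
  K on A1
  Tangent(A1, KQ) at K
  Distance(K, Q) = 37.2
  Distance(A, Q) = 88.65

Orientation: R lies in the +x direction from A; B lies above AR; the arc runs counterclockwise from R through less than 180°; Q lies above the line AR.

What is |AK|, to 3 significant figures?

69.0

Checks: |BK| = 12.30 ✓; ∠(BK, KQ) = 90.00° ✓; |KQ| = 37.20 ✓; |AQ| = 88.65 ✓.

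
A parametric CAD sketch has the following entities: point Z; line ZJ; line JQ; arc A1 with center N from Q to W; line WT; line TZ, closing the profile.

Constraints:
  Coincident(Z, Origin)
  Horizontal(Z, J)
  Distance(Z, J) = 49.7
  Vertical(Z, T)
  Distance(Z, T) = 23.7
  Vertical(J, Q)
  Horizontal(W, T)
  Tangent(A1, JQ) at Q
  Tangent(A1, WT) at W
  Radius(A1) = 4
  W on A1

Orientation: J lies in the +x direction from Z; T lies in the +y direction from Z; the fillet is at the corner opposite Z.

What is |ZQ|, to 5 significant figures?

53.462

Z is at the origin; ZJ is horizontal with |ZJ| = 49.7 and J on the +x side, so J = (49.700, 0.0000). Z and T share the same x with |ZT| = 23.7 and T on the +y side, so T = (0.0000, 23.700). The virtual corner opposite Z is at (49.700, 23.700). Since A1 is tangent to JQ there, NQ ⟂ JQ and since A1 is tangent to WT there, NW ⟂ WT, with radius 4.0, so the center N sits 4.0 in from both sides at N = (45.700, 19.700). That places the tangent points at Q = (49.700, 19.700) on JQ and W = (45.700, 23.700) on WT. Then |ZQ| = |Q − Z| = 53.462.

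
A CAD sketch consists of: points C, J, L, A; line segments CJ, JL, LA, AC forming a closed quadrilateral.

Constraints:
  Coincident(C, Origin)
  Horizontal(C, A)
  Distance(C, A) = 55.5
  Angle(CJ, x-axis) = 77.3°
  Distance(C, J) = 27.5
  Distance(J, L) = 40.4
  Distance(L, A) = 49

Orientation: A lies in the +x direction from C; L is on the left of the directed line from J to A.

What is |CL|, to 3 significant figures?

62.3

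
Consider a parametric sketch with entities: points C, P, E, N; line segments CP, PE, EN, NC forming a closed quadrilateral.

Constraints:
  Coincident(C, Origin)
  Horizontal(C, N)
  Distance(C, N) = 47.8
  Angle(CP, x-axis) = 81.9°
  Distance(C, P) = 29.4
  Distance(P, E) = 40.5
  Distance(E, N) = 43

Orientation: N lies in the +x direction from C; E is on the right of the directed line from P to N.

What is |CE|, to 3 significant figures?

13.0

Checks: |PE| = 40.50 ✓; |EN| = 43.00 ✓.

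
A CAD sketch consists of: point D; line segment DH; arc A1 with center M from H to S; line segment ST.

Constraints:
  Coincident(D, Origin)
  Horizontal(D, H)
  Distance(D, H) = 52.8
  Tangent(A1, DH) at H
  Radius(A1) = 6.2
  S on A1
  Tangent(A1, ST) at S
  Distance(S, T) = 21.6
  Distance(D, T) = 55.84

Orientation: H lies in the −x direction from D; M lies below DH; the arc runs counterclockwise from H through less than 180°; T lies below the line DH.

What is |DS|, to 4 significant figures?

58.99

Checks: ∠(MH, HD) = 90.00° ✓; |MS| = 6.200 ✓; ∠(MS, ST) = 90.00° ✓; |ST| = 21.60 ✓; |DT| = 55.84 ✓.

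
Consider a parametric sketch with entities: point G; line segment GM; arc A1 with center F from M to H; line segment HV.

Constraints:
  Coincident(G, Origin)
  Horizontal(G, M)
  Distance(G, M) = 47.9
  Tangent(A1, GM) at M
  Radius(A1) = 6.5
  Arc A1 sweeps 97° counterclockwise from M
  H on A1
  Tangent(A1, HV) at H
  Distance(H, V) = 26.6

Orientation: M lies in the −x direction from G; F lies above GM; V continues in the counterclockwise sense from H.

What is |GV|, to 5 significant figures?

55.969

On A1, M sits at bearing -90° from F; a 97° counterclockwise sweep puts H at bearing 7°, so H = F + 6.5·(cos 7°, sin 7°) = (-41.448, 7.2922). A1 meets HV tangentially, so FH is at right angles to HV, so HV runs along (−sin 7°, cos 7°); with |HV| = 26.6, V = (-44.690, 33.694). Then |GV| = |V − G| = 55.969.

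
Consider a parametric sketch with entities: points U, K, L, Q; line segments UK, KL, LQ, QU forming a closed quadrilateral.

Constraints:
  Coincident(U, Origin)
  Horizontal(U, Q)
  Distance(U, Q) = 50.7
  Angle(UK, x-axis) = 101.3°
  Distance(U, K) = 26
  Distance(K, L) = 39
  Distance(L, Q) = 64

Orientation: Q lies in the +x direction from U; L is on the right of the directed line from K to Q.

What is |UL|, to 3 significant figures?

17.6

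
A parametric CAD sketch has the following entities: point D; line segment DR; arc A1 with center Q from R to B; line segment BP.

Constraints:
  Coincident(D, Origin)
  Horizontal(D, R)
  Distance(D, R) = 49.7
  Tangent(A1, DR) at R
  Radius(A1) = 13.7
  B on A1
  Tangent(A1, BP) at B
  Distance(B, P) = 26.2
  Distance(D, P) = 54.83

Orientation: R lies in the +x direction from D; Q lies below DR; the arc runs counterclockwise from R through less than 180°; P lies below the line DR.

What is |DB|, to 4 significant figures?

38.72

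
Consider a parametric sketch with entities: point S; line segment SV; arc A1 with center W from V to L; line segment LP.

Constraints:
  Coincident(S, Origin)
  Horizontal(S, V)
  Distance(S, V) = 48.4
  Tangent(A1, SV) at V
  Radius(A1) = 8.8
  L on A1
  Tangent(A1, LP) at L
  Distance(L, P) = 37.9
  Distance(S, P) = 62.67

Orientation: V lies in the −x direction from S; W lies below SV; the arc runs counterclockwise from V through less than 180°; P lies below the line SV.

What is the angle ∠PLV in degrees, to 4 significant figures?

123.3°

Checks: |WL| = 8.800 ✓; ∠(WL, LP) = 90.00° ✓; |LP| = 37.90 ✓; |SP| = 62.67 ✓.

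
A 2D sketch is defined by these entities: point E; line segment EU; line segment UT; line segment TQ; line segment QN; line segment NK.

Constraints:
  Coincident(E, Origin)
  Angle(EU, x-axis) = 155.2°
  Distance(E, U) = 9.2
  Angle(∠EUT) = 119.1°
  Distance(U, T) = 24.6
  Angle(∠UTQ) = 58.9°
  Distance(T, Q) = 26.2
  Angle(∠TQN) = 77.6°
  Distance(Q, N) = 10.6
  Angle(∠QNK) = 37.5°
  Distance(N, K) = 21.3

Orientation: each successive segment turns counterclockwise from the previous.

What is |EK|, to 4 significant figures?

30.50

E is at the origin; EU runs at 155.2° with length 9.2, so U = (-8.352, 3.859). ∠EUT = 119.1° gives UT at -143.9° from the x-axis; with |UT| = 24.6, T = (-28.23, -10.64). ∠UTQ = 58.9° gives TQ at -22.80° from the x-axis; with |TQ| = 26.2, Q = (-4.075, -20.79). ∠TQN = 77.6° gives QN at 79.60° from the x-axis; with |QN| = 10.6, N = (-2.162, -10.36). ∠QNK = 37.5° gives NK at -137.9° from the x-axis; with |NK| = 21.3, K = (-17.97, -24.64). Then |EK| = |K − E| = 30.50.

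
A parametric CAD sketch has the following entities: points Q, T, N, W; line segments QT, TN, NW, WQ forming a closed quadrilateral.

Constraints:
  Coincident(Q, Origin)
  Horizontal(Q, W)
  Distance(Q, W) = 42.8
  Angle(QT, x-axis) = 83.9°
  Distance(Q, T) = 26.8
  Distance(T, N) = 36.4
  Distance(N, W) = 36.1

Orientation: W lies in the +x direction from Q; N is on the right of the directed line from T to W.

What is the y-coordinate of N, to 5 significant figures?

-9.3933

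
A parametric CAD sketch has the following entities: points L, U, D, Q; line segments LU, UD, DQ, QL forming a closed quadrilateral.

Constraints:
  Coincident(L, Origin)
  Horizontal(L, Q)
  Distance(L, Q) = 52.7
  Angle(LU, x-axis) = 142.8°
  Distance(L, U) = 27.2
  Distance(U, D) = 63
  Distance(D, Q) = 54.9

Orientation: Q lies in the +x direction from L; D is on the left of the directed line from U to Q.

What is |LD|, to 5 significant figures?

59.462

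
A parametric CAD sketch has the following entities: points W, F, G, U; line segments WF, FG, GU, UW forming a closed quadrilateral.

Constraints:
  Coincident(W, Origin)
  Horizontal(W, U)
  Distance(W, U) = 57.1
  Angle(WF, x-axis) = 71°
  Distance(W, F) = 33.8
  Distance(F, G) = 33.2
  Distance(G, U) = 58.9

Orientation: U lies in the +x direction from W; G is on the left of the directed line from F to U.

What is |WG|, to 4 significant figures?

65.04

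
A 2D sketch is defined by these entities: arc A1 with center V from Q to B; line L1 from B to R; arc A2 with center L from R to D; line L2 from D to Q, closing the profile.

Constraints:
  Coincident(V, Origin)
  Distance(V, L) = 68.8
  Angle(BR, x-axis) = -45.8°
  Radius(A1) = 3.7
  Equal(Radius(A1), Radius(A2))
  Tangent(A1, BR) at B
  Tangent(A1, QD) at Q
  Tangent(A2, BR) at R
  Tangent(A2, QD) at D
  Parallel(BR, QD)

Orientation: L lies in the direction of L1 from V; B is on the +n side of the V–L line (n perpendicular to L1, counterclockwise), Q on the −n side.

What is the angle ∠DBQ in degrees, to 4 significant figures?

83.86°

The slot axis is L1's direction at -45.8°, so u = (cos -45.8°, sin -45.8°) = (0.6972, -0.7169) and n = (−sin -45.8°, cos -45.8°) = (0.7169, 0.6972). V is at the origin and L lies 68.8 along u from V, so L = 68.8·u = (47.96, -49.32). Tangency of A1 to both parallel lines with radius 3.7 puts B and Q at V ± 3.7·n: B = (2.653, 2.580), Q = (-2.653, -2.580). Equal radii place R and D the same way about L: R = L + 3.7·n = (50.62, -46.74), D = L − 3.7·n = (45.31, -51.90). Then cos ∠DBQ = BD·BQ / (|BD||BQ|), giving 83.86°.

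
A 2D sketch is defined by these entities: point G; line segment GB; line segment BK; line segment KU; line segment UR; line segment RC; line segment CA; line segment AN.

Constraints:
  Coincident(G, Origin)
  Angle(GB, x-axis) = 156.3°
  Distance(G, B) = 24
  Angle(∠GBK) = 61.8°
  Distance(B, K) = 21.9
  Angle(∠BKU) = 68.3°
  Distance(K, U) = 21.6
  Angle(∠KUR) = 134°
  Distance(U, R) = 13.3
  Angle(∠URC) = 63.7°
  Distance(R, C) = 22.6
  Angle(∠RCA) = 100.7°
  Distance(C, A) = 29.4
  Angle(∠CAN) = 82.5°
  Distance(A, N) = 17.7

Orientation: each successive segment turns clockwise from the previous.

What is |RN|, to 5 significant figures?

31.631

∠RCA = 100.7° gives CA at 44.800° from the x-axis; with |CA| = 29.4, A = (2.9781, 30.305). ∠CAN = 82.5° gives AN at -52.700° from the x-axis; with |AN| = 17.7, N = (13.704, 16.225). Then |RN| = |N − R| = 31.631.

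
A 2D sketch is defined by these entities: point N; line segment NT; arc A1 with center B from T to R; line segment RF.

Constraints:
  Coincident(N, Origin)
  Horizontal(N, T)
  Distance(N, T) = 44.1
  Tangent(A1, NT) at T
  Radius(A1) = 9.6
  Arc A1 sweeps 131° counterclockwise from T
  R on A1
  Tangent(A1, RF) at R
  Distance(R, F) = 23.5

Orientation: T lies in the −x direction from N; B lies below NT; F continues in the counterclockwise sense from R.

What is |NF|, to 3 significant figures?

49.2

N is at the origin; N and T share the same y with |NT| = 44.1 and T on the −x side, so T = (-44.1, 0.00). Tangency of A1 to NT means the radius BT is perpendicular to NT, so B = T + (0, -9.6) = (-44.1, -9.60). On A1, T sits at bearing 90° from B; a 131° counterclockwise sweep puts R at bearing 221°, so R = B + 9.6·(cos 221°, sin 221°) = (-51.3, -15.9). Since A1 is tangent to RF there, BR ⟂ RF, so RF runs along (−sin 221°, cos 221°); with |RF| = 23.5, F = (-35.9, -33.6). Then |NF| = |F − N| = 49.2.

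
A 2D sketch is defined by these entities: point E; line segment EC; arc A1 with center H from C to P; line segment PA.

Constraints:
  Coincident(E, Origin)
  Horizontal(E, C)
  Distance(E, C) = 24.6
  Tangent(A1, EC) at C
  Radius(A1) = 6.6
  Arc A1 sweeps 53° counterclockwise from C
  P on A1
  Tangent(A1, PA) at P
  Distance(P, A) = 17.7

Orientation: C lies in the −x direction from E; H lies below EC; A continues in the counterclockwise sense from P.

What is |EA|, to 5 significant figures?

43.854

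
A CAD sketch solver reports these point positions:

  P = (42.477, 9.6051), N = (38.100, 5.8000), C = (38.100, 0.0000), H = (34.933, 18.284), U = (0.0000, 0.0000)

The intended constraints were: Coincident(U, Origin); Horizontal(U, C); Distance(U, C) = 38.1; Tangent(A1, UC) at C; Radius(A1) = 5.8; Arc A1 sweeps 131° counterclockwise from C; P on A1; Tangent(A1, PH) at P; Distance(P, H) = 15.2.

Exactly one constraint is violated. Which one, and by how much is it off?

Distance(P, H) = 15.2 — off by 3.70.

U = (0.00, 0.00) ✓; U.y = 0.00, C.y = 0.00 ✓; |UC| = 38.10 ✓; ∠(NC, CU) = 90.00° ✓; |NC| = 5.800 ✓; bearing(N→P) − bearing(N→C) = 131.0° ✓; |NP| = 5.800 ✓; ∠(NP, PH) = 90.00° ✓; |PH| = 11.50 ✗.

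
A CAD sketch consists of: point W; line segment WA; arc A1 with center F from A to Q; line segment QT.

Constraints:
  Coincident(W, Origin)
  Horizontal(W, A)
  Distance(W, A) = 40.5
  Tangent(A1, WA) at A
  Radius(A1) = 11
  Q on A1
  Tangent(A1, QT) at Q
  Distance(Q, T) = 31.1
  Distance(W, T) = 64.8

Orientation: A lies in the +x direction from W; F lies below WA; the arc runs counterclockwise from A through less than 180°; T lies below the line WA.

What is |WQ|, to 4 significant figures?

35.67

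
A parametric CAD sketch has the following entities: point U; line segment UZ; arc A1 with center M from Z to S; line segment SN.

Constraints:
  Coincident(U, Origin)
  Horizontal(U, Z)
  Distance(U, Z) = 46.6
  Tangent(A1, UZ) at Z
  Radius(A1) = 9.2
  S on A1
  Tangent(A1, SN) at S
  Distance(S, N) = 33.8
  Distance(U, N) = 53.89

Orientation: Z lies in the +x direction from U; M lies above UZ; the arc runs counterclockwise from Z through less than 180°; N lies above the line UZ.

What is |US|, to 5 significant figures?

55.958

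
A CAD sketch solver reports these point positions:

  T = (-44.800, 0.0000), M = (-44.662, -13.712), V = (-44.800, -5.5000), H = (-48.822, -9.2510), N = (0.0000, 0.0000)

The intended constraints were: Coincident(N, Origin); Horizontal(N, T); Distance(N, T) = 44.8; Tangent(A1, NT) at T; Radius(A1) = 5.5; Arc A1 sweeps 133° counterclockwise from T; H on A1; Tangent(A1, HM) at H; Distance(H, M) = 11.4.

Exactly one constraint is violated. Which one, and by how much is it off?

Distance(H, M) = 11.4 — off by 5.30.

N = (0.00, 0.00) ✓; N.y = 0.00, T.y = 0.00 ✓; |NT| = 44.80 ✓; ∠(VT, TN) = 90.00° ✓; |VT| = 5.500 ✓; bearing(V→H) − bearing(V→T) = 133.0° ✓; |VH| = 5.500 ✓; ∠(VH, HM) = 90.00° ✓; |HM| = 6.100 ✗.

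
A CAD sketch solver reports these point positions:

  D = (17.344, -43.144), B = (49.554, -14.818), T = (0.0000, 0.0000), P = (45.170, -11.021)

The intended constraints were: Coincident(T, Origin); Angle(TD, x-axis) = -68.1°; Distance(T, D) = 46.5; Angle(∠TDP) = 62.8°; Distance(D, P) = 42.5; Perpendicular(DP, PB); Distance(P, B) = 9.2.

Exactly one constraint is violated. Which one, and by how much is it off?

Distance(P, B) = 9.2 — off by 3.40.

T = (0.00, 0.00) ✓; TD at -68.10° ✓; |TD| = 46.50 ✓; ∠TDP = 62.80° ✓; |DP| = 42.50 ✓; ∠(DP, PB) = 90.00° ✓; |PB| = 5.800 ✗.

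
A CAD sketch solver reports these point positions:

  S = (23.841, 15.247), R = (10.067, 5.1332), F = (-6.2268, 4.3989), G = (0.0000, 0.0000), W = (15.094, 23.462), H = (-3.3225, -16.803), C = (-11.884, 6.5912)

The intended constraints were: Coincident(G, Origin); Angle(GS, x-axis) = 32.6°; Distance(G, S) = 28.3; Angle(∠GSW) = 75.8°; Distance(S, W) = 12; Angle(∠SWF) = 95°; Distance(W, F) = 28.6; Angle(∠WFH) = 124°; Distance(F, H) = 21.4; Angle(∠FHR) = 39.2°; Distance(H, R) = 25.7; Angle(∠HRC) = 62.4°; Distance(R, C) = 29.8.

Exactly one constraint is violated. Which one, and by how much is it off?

Distance(R, C) = 29.8 — off by 7.80.

G = (0.00, 0.00) ✓; GS at 32.60° ✓; |GS| = 28.30 ✓; ∠GSW = 75.80° ✓; |SW| = 12.00 ✓; ∠SWF = 95.00° ✓; |WF| = 28.60 ✓; ∠WFH = 124.0° ✓; |FH| = 21.40 ✓; ∠FHR = 39.20° ✓; |HR| = 25.70 ✓; ∠HRC = 62.40° ✓; |RC| = 22.00 ✗.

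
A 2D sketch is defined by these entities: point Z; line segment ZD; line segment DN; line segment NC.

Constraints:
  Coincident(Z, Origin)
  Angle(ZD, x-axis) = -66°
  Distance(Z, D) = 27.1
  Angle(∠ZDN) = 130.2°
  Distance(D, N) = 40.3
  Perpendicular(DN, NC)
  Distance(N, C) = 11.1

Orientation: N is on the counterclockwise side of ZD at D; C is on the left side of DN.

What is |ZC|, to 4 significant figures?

58.58

Z is at the origin; ZD runs at -66.0° with length 27.1, so D = 27.1·(cos -66.0°, sin -66.0°) = (11.02, -24.76). ∠ZDN = 130.2°, so DN runs at -66.0° + (180° − 130.2°) = -16.20° from the x-axis; with |DN| = 40.3, N = D + 40.3·(cos -16.20°, sin -16.20°) = (49.72, -36.00). DN is perpendicular to NC; with |NC| = 11.1 on the left of DN, C = N + 11.1·(0.2790, 0.9603) = (52.82, -25.34). Then |ZC| = |C − Z| = 58.58.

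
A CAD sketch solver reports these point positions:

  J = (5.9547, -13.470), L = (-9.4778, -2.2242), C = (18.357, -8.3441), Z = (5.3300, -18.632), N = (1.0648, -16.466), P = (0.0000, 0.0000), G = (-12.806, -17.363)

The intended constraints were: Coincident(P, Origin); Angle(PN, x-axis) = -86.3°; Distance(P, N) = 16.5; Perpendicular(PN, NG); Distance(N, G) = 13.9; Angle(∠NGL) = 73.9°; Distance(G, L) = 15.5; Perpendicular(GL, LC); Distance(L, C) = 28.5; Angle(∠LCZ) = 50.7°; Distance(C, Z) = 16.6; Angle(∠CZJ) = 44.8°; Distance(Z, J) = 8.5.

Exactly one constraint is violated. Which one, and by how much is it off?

Distance(Z, J) = 8.5 — off by 3.30.

P = (0.00, 0.00) ✓; PN at -86.30° ✓; |PN| = 16.50 ✓; ∠(PN, NG) = 90.00° ✓; |NG| = 13.90 ✓; ∠NGL = 73.90° ✓; |GL| = 15.50 ✓; ∠(GL, LC) = 90.00° ✓; |LC| = 28.50 ✓; ∠LCZ = 50.70° ✓; |CZ| = 16.60 ✓; ∠CZJ = 44.80° ✓; |ZJ| = 5.200 ✗.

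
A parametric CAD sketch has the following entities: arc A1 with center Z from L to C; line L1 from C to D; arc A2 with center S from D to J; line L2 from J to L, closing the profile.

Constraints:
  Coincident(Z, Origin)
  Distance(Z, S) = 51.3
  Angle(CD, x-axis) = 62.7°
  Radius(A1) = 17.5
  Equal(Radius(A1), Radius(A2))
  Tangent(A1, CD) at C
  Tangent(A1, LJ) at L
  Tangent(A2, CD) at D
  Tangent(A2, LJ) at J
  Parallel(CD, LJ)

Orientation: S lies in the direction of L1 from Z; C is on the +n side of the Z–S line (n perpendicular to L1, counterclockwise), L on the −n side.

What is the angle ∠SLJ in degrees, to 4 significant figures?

18.84°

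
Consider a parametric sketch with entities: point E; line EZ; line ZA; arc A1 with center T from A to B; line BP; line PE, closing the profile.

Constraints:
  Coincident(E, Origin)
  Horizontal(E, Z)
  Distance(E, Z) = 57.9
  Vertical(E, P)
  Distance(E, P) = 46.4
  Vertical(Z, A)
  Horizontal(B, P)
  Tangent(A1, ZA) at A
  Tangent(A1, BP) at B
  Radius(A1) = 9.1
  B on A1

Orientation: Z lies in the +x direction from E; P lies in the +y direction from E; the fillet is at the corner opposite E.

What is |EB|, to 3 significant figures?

67.3

The virtual corner opposite E is at (57.9, 46.4). Tangency of A1 to ZA means the radius TA is perpendicular to ZA and since A1 is tangent to BP there, TB ⟂ BP, with radius 9.1, so the center T sits 9.1 in from both sides at T = (48.8, 37.3). That places the tangent points at A = (57.9, 37.3) on ZA and B = (48.8, 46.4) on BP. Then |EB| = |B − E| = 67.3.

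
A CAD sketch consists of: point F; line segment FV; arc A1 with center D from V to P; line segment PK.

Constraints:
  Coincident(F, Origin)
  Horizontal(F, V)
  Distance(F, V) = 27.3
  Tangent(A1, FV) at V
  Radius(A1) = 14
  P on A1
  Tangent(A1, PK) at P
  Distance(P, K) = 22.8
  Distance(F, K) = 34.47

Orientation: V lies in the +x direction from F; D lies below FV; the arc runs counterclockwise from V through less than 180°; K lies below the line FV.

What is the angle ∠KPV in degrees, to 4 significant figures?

141.1°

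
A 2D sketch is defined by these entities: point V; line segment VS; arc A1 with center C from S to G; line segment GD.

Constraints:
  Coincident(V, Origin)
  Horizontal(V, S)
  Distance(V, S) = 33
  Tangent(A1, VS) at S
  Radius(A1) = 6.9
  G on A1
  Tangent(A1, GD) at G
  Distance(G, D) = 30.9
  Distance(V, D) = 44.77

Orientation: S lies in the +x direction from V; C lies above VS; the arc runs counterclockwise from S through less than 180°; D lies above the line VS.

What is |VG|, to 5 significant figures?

40.385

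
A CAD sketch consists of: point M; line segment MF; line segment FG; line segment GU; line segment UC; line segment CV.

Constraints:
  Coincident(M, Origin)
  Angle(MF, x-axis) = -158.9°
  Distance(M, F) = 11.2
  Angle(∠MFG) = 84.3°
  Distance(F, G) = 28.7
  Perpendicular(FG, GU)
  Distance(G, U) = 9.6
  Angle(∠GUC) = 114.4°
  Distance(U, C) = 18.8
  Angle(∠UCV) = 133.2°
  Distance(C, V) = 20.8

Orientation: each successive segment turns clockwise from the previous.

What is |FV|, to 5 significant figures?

12.152

M is at the origin; MF runs at -158.9° with length 11.2, so F = (-10.449, -4.0320). ∠MFG = 84.3° gives FG at 105.40° from the x-axis; with |FG| = 28.7, G = (-18.071, 23.638). FG is perpendicular to GU, so GU runs at 15.400°; with |GU| = 9.6, U = (-8.8152, 26.187). ∠GUC = 114.4° gives UC at -50.200° from the x-axis; with |UC| = 18.8, C = (3.2188, 11.743). ∠UCV = 133.2° gives CV at -97.000° from the x-axis; with |CV| = 20.8, V = (0.68396, -8.9018). Then |FV| = |V − F| = 12.152.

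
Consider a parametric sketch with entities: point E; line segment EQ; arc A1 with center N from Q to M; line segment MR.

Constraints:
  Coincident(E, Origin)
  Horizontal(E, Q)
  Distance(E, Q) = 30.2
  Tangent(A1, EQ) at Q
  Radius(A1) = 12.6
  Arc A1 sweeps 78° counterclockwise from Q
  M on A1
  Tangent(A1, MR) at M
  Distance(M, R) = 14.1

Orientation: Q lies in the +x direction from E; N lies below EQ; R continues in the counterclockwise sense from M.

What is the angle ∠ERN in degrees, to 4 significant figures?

85.94°

On A1, Q sits at bearing 90° from N; a 78° counterclockwise sweep puts M at bearing 168°, so M = N + 12.6·(cos 168°, sin 168°) = (17.88, -9.980). The tangent condition forces NM to be normal to MR, so MR runs along (−sin 168°, cos 168°); with |MR| = 14.1, R = (14.94, -23.77). Then cos ∠ERN = RE·RN / (|RE||RN|), giving 85.94°.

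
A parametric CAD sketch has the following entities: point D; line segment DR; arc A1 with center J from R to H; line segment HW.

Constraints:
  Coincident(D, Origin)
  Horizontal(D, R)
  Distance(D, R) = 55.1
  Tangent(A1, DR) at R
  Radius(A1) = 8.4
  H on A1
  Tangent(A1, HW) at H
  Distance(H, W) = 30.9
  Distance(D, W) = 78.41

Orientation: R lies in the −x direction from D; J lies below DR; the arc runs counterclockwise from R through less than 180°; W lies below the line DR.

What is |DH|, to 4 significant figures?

63.73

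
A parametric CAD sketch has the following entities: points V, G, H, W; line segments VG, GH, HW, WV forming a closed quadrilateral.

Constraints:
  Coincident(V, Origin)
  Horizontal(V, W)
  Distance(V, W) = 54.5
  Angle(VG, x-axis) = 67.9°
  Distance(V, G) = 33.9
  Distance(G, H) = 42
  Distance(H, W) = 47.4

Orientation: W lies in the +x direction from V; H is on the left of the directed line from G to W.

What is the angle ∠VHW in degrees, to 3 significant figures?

51.0°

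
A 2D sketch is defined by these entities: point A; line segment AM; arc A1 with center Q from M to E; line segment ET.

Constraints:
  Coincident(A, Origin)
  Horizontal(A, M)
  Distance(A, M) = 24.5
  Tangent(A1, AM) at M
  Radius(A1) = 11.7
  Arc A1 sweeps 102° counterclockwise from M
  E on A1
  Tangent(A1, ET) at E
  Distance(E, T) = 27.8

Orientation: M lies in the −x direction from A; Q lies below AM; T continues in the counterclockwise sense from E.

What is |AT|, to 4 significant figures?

51.16

A is at the origin; AM is horizontal with |AM| = 24.5 and M on the −x side, so M = (-24.50, 0.000). Tangency of A1 to AM means the radius QM is perpendicular to AM, so Q = M + (0, -11.7) = (-24.50, -11.70). On A1, M sits at bearing 90° from Q; a 102° counterclockwise sweep puts E at bearing 192°, so E = Q + 11.7·(cos 192°, sin 192°) = (-35.94, -14.13). The tangent condition forces QE to be normal to ET, so ET runs along (−sin 192°, cos 192°); with |ET| = 27.8, T = (-30.16, -41.33). Then |AT| = |T − A| = 51.16.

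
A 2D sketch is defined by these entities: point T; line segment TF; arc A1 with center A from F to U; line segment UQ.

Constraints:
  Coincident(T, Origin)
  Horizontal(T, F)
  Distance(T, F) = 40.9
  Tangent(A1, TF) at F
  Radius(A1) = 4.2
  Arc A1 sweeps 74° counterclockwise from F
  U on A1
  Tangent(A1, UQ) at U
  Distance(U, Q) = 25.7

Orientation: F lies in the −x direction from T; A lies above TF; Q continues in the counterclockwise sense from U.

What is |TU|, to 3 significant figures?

37.0

T is at the origin; TF is horizontal with |TF| = 40.9 and F on the −x side, so F = (-40.9, 0.00). Tangency of A1 to TF means the radius AF is perpendicular to TF, so A = F + (0, 4.2) = (-40.9, 4.20). On A1, F sits at bearing -90° from A; a 74° counterclockwise sweep puts U at bearing -16°, so U = A + 4.2·(cos -16°, sin -16°) = (-36.9, 3.04). Then |TU| = |U − T| = 37.0.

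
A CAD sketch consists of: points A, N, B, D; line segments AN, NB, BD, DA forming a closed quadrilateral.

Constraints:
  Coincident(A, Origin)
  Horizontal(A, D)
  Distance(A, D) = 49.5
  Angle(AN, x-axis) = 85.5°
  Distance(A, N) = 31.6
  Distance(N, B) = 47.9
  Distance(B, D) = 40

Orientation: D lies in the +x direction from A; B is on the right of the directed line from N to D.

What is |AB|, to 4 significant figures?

19.81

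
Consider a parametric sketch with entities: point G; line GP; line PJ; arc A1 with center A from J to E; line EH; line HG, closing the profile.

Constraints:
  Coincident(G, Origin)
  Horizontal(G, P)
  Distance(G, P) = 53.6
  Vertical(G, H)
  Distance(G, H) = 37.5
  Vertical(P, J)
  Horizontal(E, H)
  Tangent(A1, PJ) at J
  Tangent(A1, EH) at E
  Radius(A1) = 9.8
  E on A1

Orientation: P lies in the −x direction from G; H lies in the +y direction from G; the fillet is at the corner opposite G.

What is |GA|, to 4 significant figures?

51.82

GH is vertical with |GH| = 37.5 and H on the +y side, so H = (0.000, 37.50). The virtual corner opposite G is at (-53.60, 37.50). The tangent condition forces AJ to be normal to PJ and tangency of A1 to EH means the radius AE is perpendicular to EH, with radius 9.8, so the center A sits 9.8 in from both sides at A = (-43.80, 27.70). Then |GA| = |A − G| = 51.82.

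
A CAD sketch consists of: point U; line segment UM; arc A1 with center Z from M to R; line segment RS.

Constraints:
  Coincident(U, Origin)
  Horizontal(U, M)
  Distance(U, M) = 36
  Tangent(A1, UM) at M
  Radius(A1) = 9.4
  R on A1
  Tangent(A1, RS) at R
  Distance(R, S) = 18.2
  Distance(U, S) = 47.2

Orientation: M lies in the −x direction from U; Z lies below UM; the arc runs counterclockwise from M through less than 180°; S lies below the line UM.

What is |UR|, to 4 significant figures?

46.46

Checks: |ZM| = 9.400 ✓; |ZR| = 9.400 ✓; ∠(ZR, RS) = 90.00° ✓; |RS| = 18.20 ✓; |US| = 47.20 ✓.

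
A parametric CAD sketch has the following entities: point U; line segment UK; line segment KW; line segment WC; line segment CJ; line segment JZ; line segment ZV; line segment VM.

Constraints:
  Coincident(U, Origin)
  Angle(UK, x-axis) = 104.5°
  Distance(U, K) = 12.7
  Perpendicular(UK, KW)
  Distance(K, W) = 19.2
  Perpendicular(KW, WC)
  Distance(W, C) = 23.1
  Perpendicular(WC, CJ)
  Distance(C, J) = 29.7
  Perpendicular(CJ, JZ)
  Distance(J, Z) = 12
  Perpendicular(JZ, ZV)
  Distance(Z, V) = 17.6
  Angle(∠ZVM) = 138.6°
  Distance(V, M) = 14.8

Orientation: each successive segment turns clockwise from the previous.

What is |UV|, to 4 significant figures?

7.278

U is at the origin; UK runs at 104.5° with length 12.7, so K = (-3.180, 12.30). The perpendicularity gives KW at right angles to UK, so KW runs at 14.50°; with |KW| = 19.2, W = (15.41, 17.10). The perpendicularity gives WC at right angles to KW, so WC runs at -75.50°; with |WC| = 23.1, C = (21.19, -5.261). WC is perpendicular to CJ, so CJ runs at -165.5°; with |CJ| = 29.7, J = (-7.562, -12.70). CJ ⟂ JZ, so JZ runs at 104.5°; with |JZ| = 12.0, Z = (-10.57, -1.080). The perpendicularity gives ZV at right angles to JZ, so ZV runs at 14.50°; with |ZV| = 17.6, V = (6.473, 3.327). Then |UV| = |V − U| = 7.278.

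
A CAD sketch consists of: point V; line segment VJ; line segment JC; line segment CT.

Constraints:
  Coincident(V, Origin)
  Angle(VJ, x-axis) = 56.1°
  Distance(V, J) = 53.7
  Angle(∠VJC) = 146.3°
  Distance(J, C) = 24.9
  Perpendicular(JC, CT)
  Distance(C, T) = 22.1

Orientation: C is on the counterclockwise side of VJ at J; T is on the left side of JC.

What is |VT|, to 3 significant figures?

70.0

V is at the origin; VJ runs at 56.1° with length 53.7, so J = 53.7·(cos 56.1°, sin 56.1°) = (30.0, 44.6). ∠VJC = 146.3°, so JC runs at 56.1° + (180° − 146.3°) = 89.8° from the x-axis; with |JC| = 24.9, C = J + 24.9·(cos 89.8°, sin 89.8°) = (30.0, 69.5). The perpendicularity gives CT at right angles to JC; with |CT| = 22.1 on the left of JC, T = C + 22.1·(-1.00, 0.00349) = (7.94, 69.5). Then |VT| = |T − V| = 70.0.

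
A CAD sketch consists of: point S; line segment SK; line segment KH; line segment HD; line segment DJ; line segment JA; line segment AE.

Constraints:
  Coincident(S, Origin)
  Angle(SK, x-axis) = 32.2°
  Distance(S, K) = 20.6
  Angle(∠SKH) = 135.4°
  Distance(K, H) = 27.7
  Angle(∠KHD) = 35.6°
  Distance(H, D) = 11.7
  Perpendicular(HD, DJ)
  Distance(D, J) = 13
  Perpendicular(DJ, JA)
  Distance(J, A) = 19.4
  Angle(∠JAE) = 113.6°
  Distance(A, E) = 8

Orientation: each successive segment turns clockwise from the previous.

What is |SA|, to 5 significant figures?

50.569

The perpendicularity gives DJ at right angles to HD, so DJ runs at 113.20°; with |DJ| = 13.0, J = (28.610, 12.369). The perpendicularity gives JA at right angles to DJ, so JA runs at 23.200°; with |JA| = 19.4, A = (46.441, 20.011). Then |SA| = |A − S| = 50.569.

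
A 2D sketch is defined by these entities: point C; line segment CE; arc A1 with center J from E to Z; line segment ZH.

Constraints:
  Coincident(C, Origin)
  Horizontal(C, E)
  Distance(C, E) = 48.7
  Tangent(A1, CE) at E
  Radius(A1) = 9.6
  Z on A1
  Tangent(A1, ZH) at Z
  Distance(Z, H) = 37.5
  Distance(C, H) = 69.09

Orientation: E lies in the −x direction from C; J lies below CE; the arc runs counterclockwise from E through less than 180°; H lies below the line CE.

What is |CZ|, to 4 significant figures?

59.23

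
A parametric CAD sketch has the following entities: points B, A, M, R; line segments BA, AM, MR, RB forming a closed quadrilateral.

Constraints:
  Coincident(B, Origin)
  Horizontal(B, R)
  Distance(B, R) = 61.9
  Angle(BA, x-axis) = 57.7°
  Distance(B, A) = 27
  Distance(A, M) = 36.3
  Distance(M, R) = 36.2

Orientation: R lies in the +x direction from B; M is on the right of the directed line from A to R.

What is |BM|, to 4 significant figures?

29.58

B is at the origin; BR is horizontal with |BR| = 61.9 and R in +x, so R = (61.9, 0). BA runs at 57.7° with |BA| = 27.0, so A = (14.43, 22.82). M is determined by |AM| = 36.3 and |MR| = 36.2 together: it lies at the intersection of circle(A, 36.3) and circle(R, 36.2). With |AR| = 52.67, the foot of the radical line on AR is 26.41 from A and the perpendicular offset is √(36.3² − 26.41²) = 24.91. Taking the right-of-AR solution: M = (27.43, -11.07).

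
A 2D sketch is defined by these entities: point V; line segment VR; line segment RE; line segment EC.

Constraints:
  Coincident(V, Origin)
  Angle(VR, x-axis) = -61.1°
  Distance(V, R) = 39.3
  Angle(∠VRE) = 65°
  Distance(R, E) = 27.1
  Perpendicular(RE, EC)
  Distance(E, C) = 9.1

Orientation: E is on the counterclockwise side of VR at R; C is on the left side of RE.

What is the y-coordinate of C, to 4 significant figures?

-7.148

V is at the origin; VR runs at -61.1° with length 39.3, so R = 39.3·(cos -61.1°, sin -61.1°) = (18.99, -34.41). ∠VRE = 65.0°, so RE runs at -61.1° + (180° − 65.0°) = 53.90° from the x-axis; with |RE| = 27.1, E = R + 27.1·(cos 53.90°, sin 53.90°) = (34.96, -12.51). The perpendicularity gives EC at right angles to RE; with |EC| = 9.1 on the left of RE, C = E + 9.1·(-0.8080, 0.5892) = (27.61, -7.148). So C.y = -7.148.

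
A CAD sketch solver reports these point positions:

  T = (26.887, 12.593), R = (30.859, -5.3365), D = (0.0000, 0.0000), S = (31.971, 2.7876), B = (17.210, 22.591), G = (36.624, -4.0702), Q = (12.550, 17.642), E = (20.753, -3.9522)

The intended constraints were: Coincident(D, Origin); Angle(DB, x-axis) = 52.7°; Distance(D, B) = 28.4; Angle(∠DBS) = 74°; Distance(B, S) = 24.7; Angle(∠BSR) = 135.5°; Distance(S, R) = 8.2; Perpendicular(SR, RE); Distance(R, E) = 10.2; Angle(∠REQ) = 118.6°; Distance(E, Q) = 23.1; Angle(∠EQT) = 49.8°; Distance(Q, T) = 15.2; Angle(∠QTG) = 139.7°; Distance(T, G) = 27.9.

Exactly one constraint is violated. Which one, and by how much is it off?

Distance(T, G) = 27.9 — off by 8.60.

D = (0.00, 0.00) ✓; DB at 52.70° ✓; |DB| = 28.40 ✓; ∠DBS = 74.00° ✓; |BS| = 24.70 ✓; ∠BSR = 135.5° ✓; |SR| = 8.200 ✓; ∠(SR, RE) = 90.01° ✓; |RE| = 10.20 ✓; ∠REQ = 118.6° ✓; |EQ| = 23.10 ✓; ∠EQT = 49.80° ✓; |QT| = 15.20 ✓; ∠QTG = 139.7° ✓; |TG| = 19.30 ✗.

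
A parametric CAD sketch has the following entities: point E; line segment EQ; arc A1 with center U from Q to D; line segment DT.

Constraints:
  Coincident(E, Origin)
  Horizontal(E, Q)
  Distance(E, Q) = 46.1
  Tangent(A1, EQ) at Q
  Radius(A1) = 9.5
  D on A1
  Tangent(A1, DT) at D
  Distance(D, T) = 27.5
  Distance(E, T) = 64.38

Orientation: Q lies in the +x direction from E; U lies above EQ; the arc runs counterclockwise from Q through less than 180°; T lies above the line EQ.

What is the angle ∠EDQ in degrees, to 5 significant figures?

37.773°

E is at the origin; EQ is horizontal with |EQ| = 46.1 and Q on the +x side, so Q = (46.100, 0.0000). The tangent condition forces UQ to be normal to EQ, so U = Q + (0, 9.5) = (46.100, 9.5000). Since UD ⟂ DT (tangency), |UT| = √(9.5² + 27.5²) = 29.095 regardless of where D sits on A1. So T lies on both circle(E, 64.38) and circle(U, 29.095); the above-EQ intersection is T = (51.972, 37.996). D is the foot of the tangent from T: D = (55.521, 10.726).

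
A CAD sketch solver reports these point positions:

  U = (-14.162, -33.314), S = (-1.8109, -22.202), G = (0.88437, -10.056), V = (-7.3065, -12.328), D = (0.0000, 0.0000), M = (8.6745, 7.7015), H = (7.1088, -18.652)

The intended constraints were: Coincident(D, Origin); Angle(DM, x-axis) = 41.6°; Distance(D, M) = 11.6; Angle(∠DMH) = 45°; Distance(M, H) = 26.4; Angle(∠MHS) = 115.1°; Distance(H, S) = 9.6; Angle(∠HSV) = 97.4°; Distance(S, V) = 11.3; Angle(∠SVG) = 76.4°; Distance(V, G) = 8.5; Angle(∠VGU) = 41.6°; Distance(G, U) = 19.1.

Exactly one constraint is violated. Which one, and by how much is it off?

Distance(G, U) = 19.1 — off by 8.60.

D = (0.00, 0.00) ✓; DM at 41.60° ✓; |DM| = 11.60 ✓; ∠DMH = 45.00° ✓; |MH| = 26.40 ✓; ∠MHS = 115.1° ✓; |HS| = 9.600 ✓; ∠HSV = 97.40° ✓; |SV| = 11.30 ✓; ∠SVG = 76.40° ✓; |VG| = 8.500 ✓; ∠VGU = 41.60° ✓; |GU| = 27.70 ✗.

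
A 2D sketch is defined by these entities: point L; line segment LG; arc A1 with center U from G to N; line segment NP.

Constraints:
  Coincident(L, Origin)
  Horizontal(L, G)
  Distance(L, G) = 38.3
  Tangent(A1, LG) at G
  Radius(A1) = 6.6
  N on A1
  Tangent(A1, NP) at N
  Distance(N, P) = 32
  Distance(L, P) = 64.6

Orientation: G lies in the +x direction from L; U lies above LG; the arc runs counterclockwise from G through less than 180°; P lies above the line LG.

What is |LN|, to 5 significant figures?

44.834

Checks: |UN| = 6.600 ✓; ∠(UN, NP) = 90.00° ✓; |NP| = 32.00 ✓; |LP| = 64.60 ✓.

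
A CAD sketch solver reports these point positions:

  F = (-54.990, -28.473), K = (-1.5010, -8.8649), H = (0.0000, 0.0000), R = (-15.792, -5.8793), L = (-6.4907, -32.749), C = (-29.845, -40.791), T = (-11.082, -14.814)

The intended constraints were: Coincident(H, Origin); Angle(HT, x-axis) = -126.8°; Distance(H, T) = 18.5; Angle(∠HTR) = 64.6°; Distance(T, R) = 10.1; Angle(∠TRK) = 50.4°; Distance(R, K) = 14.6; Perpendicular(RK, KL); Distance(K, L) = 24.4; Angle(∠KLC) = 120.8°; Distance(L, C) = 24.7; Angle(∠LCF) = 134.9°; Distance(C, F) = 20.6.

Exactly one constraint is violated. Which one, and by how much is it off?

Distance(C, F) = 20.6 — off by 7.40.

H = (0.00, 0.00) ✓; HT at -126.8° ✓; |HT| = 18.50 ✓; ∠HTR = 64.60° ✓; |TR| = 10.10 ✓; ∠TRK = 50.40° ✓; |RK| = 14.60 ✓; ∠(RK, KL) = 90.00° ✓; |KL| = 24.40 ✓; ∠KLC = 120.8° ✓; |LC| = 24.70 ✓; ∠LCF = 134.9° ✓; |CF| = 28.00 ✗.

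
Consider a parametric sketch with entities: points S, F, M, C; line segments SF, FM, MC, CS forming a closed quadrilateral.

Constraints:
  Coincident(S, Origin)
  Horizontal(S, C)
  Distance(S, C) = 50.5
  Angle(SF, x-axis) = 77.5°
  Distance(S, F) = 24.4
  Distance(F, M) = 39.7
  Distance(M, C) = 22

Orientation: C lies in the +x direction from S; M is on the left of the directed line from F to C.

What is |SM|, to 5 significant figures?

49.685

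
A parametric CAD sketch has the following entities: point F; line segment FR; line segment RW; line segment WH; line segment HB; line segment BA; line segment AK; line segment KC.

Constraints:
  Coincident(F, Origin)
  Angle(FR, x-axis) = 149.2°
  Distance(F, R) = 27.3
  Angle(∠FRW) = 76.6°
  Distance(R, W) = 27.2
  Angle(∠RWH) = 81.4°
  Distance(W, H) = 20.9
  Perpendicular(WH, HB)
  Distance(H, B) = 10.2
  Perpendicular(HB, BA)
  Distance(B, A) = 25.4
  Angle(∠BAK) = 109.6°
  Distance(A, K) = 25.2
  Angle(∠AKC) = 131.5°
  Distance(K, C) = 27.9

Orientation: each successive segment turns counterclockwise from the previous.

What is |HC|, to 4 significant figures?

43.08

F is at the origin; FR runs at 149.2° with length 27.3, so R = (-23.45, 13.98). ∠FRW = 76.6° gives RW at -107.4° from the x-axis; with |RW| = 27.2, W = (-31.58, -11.98). ∠RWH = 81.4° gives WH at -8.800° from the x-axis; with |WH| = 20.9, H = (-10.93, -15.17). The perpendicularity gives HB at right angles to WH, so HB runs at 81.20°; with |HB| = 10.2, B = (-9.369, -5.094). HB ⟂ BA, so BA runs at 171.2°; with |BA| = 25.4, A = (-34.47, -1.208). ∠BAK = 109.6° gives AK at -118.4° from the x-axis; with |AK| = 25.2, K = (-46.46, -23.38). ∠AKC = 131.5° gives KC at -69.90° from the x-axis; with |KC| = 27.9, C = (-36.87, -49.58). Then |HC| = |C − H| = 43.08.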